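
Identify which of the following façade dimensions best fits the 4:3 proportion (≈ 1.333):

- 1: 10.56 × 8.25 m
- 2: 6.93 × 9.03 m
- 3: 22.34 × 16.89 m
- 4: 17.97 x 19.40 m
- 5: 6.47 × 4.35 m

3

Ratios (long/short): 1 ≈ 1.280; 2 ≈ 1.303; 3 ≈ 1.323; 4 ≈ 1.080; 5 ≈ 1.487.
4:3 ≈ 1.333; option 3 is nearest (Δ 0.010).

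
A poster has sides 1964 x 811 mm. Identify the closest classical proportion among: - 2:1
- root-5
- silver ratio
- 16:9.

1964/811 ≈ 2.422. Nearest candidates are silver ratio (2.414, off by 0.008) and root-5 (2.236, off by 0.186).

silver ratio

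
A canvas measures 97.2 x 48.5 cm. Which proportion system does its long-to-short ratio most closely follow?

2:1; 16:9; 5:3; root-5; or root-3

97.2/48.5 ≈ 2.004. Nearest candidates are 2:1 (2.000, off by 0.004) and 16:9 (1.778, off by 0.226).

2:1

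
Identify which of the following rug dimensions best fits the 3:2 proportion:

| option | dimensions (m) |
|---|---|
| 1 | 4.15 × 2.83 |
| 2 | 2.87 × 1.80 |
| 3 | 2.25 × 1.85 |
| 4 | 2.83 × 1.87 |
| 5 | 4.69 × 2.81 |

4

Ratios (long/short): 1 ≈ 1.466; 2 ≈ 1.594; 3 ≈ 1.216; 4 ≈ 1.513; 5 ≈ 1.669.
3:2 ≈ 1.500; option 4 is nearest (Δ 0.013).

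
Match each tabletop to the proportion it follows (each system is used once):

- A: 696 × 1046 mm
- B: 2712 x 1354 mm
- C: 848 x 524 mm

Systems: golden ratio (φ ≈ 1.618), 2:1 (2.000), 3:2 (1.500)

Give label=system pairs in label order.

A=3:2, B=2:1, C=golden ratio

A = 1046/696 ≈ 1.503 → 3:2 (1.500)
B = 2712/1354 ≈ 2.003 → 2:1 (2.000)
C = 848/524 ≈ 1.618 → golden ratio (1.618)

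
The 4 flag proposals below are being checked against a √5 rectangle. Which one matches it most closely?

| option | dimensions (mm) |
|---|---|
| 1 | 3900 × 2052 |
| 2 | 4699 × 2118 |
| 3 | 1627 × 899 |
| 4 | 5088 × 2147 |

Ratios (long/short): 1 ≈ 1.901; 2 ≈ 2.219; 3 ≈ 1.810; 4 ≈ 2.370.
root-5 ≈ 2.236; option 2 is nearest (Δ 0.017).

2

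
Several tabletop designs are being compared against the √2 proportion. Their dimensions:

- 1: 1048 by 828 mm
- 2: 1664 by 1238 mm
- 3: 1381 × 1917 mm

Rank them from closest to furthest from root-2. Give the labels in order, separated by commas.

Ratios: 1 = 1048 / 828 ≈ 1.266; 2 = 1664 / 1238 ≈ 1.344; 3 = 1917 / 1381 ≈ 1.388.
|Δ from 1.414|: 1 0.148; 2 0.070; 3 0.026.

3, 2, 1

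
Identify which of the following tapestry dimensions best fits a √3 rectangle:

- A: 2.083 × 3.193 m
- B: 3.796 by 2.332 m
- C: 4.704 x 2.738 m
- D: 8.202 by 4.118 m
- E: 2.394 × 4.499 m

Target root-3 ≈ 1.732.
A: 1.533 (Δ0.199)  B: 1.628 (Δ0.104)  C: 1.718 (Δ0.014)  D: 1.992 (Δ0.260)  E: 1.879 (Δ0.147)

C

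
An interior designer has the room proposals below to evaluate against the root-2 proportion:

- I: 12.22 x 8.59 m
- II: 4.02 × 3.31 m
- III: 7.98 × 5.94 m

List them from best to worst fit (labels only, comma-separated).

I: 12.22/8.59 ≈ 1.423 → |1.423 − 1.414| = 0.009
II: 4.02/3.31 ≈ 1.215 → |1.215 − 1.414| = 0.199
III: 7.98/5.94 ≈ 1.343 → |1.343 − 1.414| = 0.071

I, III, II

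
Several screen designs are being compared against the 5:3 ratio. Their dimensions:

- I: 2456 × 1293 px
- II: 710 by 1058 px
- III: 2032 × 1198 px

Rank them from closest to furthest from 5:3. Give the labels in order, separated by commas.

I: 2456/1293 ≈ 1.899 → |1.899 − 1.667| = 0.232
II: 1058/710 ≈ 1.490 → |1.490 − 1.667| = 0.177
III: 2032/1198 ≈ 1.696 → |1.696 − 1.667| = 0.029

III, II, I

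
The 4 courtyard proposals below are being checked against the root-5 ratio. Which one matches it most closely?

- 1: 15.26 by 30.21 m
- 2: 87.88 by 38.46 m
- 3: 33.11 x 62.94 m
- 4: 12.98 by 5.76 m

4

Target root-5 ≈ 2.236.
1: 1.980 (Δ0.256)  2: 2.285 (Δ0.049)  3: 1.901 (Δ0.335)  4: 2.253 (Δ0.017)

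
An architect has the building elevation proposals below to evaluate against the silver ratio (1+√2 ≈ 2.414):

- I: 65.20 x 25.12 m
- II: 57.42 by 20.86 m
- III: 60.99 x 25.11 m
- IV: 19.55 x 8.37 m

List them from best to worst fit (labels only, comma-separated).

I: 65.20/25.12 ≈ 2.596 → |2.596 − 2.414| = 0.182
II: 57.42/20.86 ≈ 2.753 → |2.753 − 2.414| = 0.339
III: 60.99/25.11 ≈ 2.429 → |2.429 − 2.414| = 0.015
IV: 19.55/8.37 ≈ 2.336 → |2.336 − 2.414| = 0.078

III, IV, I, II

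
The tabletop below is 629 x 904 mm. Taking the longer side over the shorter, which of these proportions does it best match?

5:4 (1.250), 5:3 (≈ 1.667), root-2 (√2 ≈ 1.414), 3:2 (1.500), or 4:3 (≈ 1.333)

Ratio = 904 / 629 ≈ 1.437.
Distances: 5:4 1.250 (Δ 0.187); 5:3 1.667 (Δ 0.230); root-2 1.414 (Δ 0.023); 3:2 1.500 (Δ 0.063); 4:3 1.333 (Δ 0.104).

root-2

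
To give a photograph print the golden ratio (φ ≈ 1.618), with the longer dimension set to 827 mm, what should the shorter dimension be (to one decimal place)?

511.1 mm

golden ratio ≈ 1.61803.
Shorter side = 827 ÷ 1.61803 ≈ 511.115 → 511.1 mm.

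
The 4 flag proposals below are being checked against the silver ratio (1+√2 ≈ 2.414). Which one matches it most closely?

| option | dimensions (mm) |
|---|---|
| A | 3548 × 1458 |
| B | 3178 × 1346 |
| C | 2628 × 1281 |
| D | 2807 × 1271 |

A

Target silver ratio ≈ 2.414.
A: 2.433 (Δ0.019)  B: 2.361 (Δ0.053)  C: 2.052 (Δ0.362)  D: 2.208 (Δ0.206)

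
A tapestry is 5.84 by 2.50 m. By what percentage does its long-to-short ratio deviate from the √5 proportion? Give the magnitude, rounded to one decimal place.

4.5%

Ratio = 5.84 / 2.50 ≈ 2.3360.
Ideal root-5 ≈ 2.2361. |2.3360 − 2.2361| / 2.2361 ≈ 4.47% → 4.5%.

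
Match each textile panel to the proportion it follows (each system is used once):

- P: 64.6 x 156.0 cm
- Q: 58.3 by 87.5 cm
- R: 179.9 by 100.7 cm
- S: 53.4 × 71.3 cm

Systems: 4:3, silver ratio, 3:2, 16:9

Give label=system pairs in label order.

P=silver ratio, Q=3:2, R=16:9, S=4:3

Ratios: P ≈ 2.415; Q ≈ 1.501; R ≈ 1.786; S ≈ 1.335.
Targets: 4:3 ≈ 1.333; silver ratio ≈ 2.414; 3:2 ≈ 1.500; 16:9 ≈ 1.778.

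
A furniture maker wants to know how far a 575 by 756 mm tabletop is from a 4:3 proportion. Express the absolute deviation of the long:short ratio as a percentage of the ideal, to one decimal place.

1.4%

Ratio = 756 / 575 ≈ 1.3148.
Ideal 4:3 ≈ 1.3333. |1.3148 − 1.3333| / 1.3333 ≈ 1.39% → 1.4%.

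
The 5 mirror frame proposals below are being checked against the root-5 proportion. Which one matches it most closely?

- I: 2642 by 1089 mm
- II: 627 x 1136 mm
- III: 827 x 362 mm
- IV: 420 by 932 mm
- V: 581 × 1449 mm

IV

Ratios (long/short): I ≈ 2.426; II ≈ 1.812; III ≈ 2.285; IV ≈ 2.219; V ≈ 2.494.
root-5 ≈ 2.236; option IV is nearest (Δ 0.017).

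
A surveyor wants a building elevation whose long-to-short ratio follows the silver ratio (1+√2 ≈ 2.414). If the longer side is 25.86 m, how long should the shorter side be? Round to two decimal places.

10.71 m

silver ratio ≈ 2.41421.
Shorter side = 25.86 ÷ 2.41421 ≈ 10.7116 → 10.71 m.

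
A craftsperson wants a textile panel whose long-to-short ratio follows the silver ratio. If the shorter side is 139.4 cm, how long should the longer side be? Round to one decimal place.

336.5 cm

silver ratio ≈ 2.41421.
Longer side = 139.4 × 2.41421 ≈ 336.541 → 336.5 cm.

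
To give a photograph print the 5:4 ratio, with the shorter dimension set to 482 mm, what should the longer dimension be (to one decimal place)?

5:4 = 1.25000.
Longer side = 482 × 1.25000 ≈ 602.500 → 602.5 mm.

602.5 mm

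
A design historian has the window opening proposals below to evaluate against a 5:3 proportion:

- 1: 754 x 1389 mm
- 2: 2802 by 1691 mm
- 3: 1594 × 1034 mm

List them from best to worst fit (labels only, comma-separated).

Ratios: 1 = 1389 / 754 ≈ 1.842; 2 = 2802 / 1691 ≈ 1.657; 3 = 1594 / 1034 ≈ 1.542.
|Δ from 1.667|: 1 0.175; 2 0.010; 3 0.125.

2, 3, 1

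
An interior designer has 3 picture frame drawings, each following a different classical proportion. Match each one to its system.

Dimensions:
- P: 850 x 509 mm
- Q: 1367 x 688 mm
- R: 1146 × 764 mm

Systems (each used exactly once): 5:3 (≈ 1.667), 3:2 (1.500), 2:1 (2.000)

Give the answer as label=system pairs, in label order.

P=5:3, Q=2:1, R=3:2

P = 850/509 ≈ 1.670 → 5:3 (1.667)
Q = 1367/688 ≈ 1.987 → 2:1 (2.000)
R = 1146/764 ≈ 1.500 → 3:2 (1.500)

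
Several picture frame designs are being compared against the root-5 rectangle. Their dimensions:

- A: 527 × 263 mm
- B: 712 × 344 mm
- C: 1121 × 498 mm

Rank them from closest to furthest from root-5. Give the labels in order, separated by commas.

C, B, A

A: 527/263 ≈ 2.004 → |2.004 − 2.236| = 0.232
B: 712/344 ≈ 2.070 → |2.070 − 2.236| = 0.166
C: 1121/498 ≈ 2.251 → |2.251 − 2.236| = 0.015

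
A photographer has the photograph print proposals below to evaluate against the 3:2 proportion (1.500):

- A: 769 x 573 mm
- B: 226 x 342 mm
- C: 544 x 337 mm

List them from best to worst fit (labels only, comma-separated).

B, C, A

Ratios: A = 769 / 573 ≈ 1.342; B = 342 / 226 ≈ 1.513; C = 544 / 337 ≈ 1.614.
|Δ from 1.500|: A 0.158; B 0.013; C 0.114.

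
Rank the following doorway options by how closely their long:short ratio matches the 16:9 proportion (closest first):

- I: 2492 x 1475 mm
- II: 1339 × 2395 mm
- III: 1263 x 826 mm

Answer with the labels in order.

II, I, III

I: 2492/1475 ≈ 1.689 → |1.689 − 1.778| = 0.089
II: 2395/1339 ≈ 1.789 → |1.789 − 1.778| = 0.011
III: 1263/826 ≈ 1.529 → |1.529 − 1.778| = 0.249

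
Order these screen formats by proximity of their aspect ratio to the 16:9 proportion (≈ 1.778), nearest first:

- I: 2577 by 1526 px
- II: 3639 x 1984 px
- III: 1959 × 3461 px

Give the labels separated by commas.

III, II, I

I: 2577/1526 ≈ 1.689 → |1.689 − 1.778| = 0.089
II: 3639/1984 ≈ 1.834 → |1.834 − 1.778| = 0.056
III: 3461/1959 ≈ 1.767 → |1.767 − 1.778| = 0.011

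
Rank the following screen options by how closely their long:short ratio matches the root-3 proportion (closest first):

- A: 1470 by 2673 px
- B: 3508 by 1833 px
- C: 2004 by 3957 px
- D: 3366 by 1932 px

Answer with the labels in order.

D, A, B, C

Ratios: A = 2673 / 1470 ≈ 1.818; B = 3508 / 1833 ≈ 1.914; C = 3957 / 2004 ≈ 1.975; D = 3366 / 1932 ≈ 1.742.
|Δ from 1.732|: A 0.086; B 0.182; C 0.243; D 0.010.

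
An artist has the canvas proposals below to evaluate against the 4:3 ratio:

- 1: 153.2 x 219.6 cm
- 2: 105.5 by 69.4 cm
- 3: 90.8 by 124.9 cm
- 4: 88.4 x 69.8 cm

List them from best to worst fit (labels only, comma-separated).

1: 219.6/153.2 ≈ 1.433 → |1.433 − 1.333| = 0.100
2: 105.5/69.4 ≈ 1.520 → |1.520 − 1.333| = 0.187
3: 124.9/90.8 ≈ 1.376 → |1.376 − 1.333| = 0.043
4: 88.4/69.8 ≈ 1.266 → |1.266 − 1.333| = 0.067

3, 4, 1, 2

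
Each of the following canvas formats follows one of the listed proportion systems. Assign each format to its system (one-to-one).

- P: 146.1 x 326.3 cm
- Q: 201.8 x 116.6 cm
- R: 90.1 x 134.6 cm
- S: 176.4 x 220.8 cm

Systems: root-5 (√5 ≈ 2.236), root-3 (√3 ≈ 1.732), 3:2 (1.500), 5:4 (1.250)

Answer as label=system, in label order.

P = 326.3/146.1 ≈ 2.233 → root-5 (2.236)
Q = 201.8/116.6 ≈ 1.731 → root-3 (1.732)
R = 134.6/90.1 ≈ 1.494 → 3:2 (1.500)
S = 220.8/176.4 ≈ 1.252 → 5:4 (1.250)

P=root-5, Q=root-3, R=3:2, S=5:4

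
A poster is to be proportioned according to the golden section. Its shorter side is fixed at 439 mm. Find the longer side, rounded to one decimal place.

710.3 mm

golden ratio ≈ 1.61803.
Longer side = 439 × 1.61803 ≈ 710.315 → 710.3 mm.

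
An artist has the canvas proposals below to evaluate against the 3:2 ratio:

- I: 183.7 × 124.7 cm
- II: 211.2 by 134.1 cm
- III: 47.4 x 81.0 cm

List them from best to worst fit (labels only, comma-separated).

I, II, III

Ratios: I = 183.7 / 124.7 ≈ 1.473; II = 211.2 / 134.1 ≈ 1.575; III = 81.0 / 47.4 ≈ 1.709.
|Δ from 1.500|: I 0.027; II 0.075; III 0.209.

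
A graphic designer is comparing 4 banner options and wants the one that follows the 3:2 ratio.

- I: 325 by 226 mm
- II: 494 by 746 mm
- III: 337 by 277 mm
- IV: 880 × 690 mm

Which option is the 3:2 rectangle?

Target 3:2 ≈ 1.500.
I: 1.438 (Δ0.062)  II: 1.510 (Δ0.010)  III: 1.217 (Δ0.283)  IV: 1.275 (Δ0.225)

II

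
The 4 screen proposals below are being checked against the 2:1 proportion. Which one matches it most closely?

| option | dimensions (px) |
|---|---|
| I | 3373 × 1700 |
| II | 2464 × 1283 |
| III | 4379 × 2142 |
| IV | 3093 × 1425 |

Ratios (long/short): I ≈ 1.984; II ≈ 1.920; III ≈ 2.044; IV ≈ 2.171.
2:1 ≈ 2.000; option I is nearest (Δ 0.016).

I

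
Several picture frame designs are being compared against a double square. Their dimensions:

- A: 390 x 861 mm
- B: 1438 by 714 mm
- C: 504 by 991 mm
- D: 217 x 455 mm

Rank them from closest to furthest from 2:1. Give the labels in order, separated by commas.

B, C, D, A

A: 861/390 ≈ 2.208 → |2.208 − 2.000| = 0.208
B: 1438/714 ≈ 2.014 → |2.014 − 2.000| = 0.014
C: 991/504 ≈ 1.966 → |1.966 − 2.000| = 0.034
D: 455/217 ≈ 2.097 → |2.097 − 2.000| = 0.097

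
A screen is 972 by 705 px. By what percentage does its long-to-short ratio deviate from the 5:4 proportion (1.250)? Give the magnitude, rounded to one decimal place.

10.3%

Ratio = 972 / 705 ≈ 1.3787.
Ideal 5:4 = 1.2500. |1.3787 − 1.2500| / 1.2500 ≈ 10.30% → 10.3%.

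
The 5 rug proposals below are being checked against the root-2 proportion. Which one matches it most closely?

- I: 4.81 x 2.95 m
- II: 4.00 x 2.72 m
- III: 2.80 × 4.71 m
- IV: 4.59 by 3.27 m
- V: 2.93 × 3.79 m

IV

Ratios (long/short): I ≈ 1.631; II ≈ 1.471; III ≈ 1.682; IV ≈ 1.404; V ≈ 1.294.
root-2 ≈ 1.414; option IV is nearest (Δ 0.010).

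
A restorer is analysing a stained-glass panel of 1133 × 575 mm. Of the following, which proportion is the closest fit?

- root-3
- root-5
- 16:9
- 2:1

Ratio = 1133 / 575 ≈ 1.970.
Distances: root-3 1.732 (Δ 0.238); root-5 2.236 (Δ 0.266); 16:9 1.778 (Δ 0.192); 2:1 2.000 (Δ 0.030).

2:1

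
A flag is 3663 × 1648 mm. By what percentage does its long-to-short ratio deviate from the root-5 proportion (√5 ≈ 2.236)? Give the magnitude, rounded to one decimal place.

Ratio = 3663 / 1648 ≈ 2.2227.
Ideal root-5 ≈ 2.2361. |2.2227 − 2.2361| / 2.2361 ≈ 0.60% → 0.6%.

0.6%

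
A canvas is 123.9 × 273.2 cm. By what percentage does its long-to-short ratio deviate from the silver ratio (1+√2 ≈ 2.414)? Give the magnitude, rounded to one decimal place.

8.7%

Ratio = 273.2 / 123.9 ≈ 2.2050.
Ideal silver ratio ≈ 2.4142. |2.2050 − 2.4142| / 2.4142 ≈ 8.67% → 8.7%.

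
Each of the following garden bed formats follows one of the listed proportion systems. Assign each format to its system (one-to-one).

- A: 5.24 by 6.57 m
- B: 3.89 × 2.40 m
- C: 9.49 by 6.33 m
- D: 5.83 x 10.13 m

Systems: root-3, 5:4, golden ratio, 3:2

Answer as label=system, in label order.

Ratios: A ≈ 1.254; B ≈ 1.621; C ≈ 1.499; D ≈ 1.738.
Targets: root-3 ≈ 1.732; 5:4 ≈ 1.250; golden ratio ≈ 1.618; 3:2 ≈ 1.500.

A=5:4, B=golden ratio, C=3:2, D=root-3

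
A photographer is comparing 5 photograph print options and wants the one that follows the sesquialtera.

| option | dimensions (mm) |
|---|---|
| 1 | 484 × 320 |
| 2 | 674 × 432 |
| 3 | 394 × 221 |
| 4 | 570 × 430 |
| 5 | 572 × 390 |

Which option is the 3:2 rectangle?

1

Target 3:2 ≈ 1.500.
1: 1.512 (Δ0.012)  2: 1.560 (Δ0.060)  3: 1.783 (Δ0.283)  4: 1.326 (Δ0.174)  5: 1.467 (Δ0.033)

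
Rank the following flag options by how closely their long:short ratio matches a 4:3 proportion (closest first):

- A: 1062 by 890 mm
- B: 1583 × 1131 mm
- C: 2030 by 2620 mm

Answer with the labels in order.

A: 1062/890 ≈ 1.193 → |1.193 − 1.333| = 0.140
B: 1583/1131 ≈ 1.400 → |1.400 − 1.333| = 0.067
C: 2620/2030 ≈ 1.291 → |1.291 − 1.333| = 0.042

C, B, A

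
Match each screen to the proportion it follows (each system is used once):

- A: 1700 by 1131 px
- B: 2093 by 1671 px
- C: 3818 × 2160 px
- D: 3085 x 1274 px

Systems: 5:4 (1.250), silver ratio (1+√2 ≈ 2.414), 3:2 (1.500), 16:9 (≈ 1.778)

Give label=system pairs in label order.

A=3:2, B=5:4, C=16:9, D=silver ratio

A = 1700/1131 ≈ 1.503 → 3:2 (1.500)
B = 2093/1671 ≈ 1.253 → 5:4 (1.250)
C = 3818/2160 ≈ 1.768 → 16:9 (1.778)
D = 3085/1274 ≈ 2.422 → silver ratio (2.414)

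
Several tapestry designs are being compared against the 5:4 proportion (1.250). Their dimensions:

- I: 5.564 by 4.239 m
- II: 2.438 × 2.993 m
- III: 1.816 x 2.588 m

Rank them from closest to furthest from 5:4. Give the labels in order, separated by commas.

I: 5.564/4.239 ≈ 1.313 → |1.313 − 1.250| = 0.063
II: 2.993/2.438 ≈ 1.228 → |1.228 − 1.250| = 0.022
III: 2.588/1.816 ≈ 1.425 → |1.425 − 1.250| = 0.175

II, I, III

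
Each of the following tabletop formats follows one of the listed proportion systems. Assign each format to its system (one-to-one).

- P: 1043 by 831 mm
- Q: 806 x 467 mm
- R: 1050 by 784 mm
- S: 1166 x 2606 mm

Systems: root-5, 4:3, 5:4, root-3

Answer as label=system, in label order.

P = 1043/831 ≈ 1.255 → 5:4 (1.250)
Q = 806/467 ≈ 1.726 → root-3 (1.732)
R = 1050/784 ≈ 1.339 → 4:3 (1.333)
S = 2606/1166 ≈ 2.235 → root-5 (2.236)

P=5:4, Q=root-3, R=4:3, S=root-5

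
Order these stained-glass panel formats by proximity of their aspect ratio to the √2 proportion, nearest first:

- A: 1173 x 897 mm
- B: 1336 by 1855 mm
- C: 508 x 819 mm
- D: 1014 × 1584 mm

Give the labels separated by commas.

B, A, D, C

Ratios: A = 1173 / 897 ≈ 1.308; B = 1855 / 1336 ≈ 1.388; C = 819 / 508 ≈ 1.612; D = 1584 / 1014 ≈ 1.562.
|Δ from 1.414|: A 0.106; B 0.026; C 0.198; D 0.148.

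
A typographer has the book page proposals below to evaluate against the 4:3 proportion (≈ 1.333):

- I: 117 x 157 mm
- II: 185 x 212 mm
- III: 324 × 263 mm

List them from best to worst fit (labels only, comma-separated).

Ratios: I = 157 / 117 ≈ 1.342; II = 212 / 185 ≈ 1.146; III = 324 / 263 ≈ 1.232.
|Δ from 1.333|: I 0.009; II 0.187; III 0.101.

I, III, II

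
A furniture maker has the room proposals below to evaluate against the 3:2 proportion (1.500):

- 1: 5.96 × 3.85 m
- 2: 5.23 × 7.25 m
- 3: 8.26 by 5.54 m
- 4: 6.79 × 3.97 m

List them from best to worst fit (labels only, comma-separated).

3, 1, 2, 4

1: 5.96/3.85 ≈ 1.548 → |1.548 − 1.500| = 0.048
2: 7.25/5.23 ≈ 1.386 → |1.386 − 1.500| = 0.114
3: 8.26/5.54 ≈ 1.491 → |1.491 − 1.500| = 0.009
4: 6.79/3.97 ≈ 1.710 → |1.710 − 1.500| = 0.210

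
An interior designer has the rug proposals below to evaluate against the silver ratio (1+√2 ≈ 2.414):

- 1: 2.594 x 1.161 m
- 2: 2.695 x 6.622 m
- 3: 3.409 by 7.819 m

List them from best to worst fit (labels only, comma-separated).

1: 2.594/1.161 ≈ 2.234 → |2.234 − 2.414| = 0.180
2: 6.622/2.695 ≈ 2.457 → |2.457 − 2.414| = 0.043
3: 7.819/3.409 ≈ 2.294 → |2.294 − 2.414| = 0.120

2, 3, 1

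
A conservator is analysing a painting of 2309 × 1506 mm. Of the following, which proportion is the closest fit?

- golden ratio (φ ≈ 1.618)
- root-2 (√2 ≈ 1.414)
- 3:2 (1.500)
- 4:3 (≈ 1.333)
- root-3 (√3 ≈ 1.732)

Ratio = 2309 / 1506 ≈ 1.533.
Distances: golden ratio 1.618 (Δ 0.085); root-2 1.414 (Δ 0.119); 3:2 1.500 (Δ 0.033); 4:3 1.333 (Δ 0.200); root-3 1.732 (Δ 0.199).

3:2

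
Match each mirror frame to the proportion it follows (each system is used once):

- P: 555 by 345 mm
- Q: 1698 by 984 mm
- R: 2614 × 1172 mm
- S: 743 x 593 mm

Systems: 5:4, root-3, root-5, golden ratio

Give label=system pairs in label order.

Ratios: P ≈ 1.609; Q ≈ 1.726; R ≈ 2.230; S ≈ 1.253.
Targets: 5:4 ≈ 1.250; root-3 ≈ 1.732; root-5 ≈ 2.236; golden ratio ≈ 1.618.

P=golden ratio, Q=root-3, R=root-5, S=5:4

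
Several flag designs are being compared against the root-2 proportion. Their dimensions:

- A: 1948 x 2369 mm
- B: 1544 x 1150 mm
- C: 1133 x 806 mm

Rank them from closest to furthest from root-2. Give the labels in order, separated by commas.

A: 2369/1948 ≈ 1.216 → |1.216 − 1.414| = 0.198
B: 1544/1150 ≈ 1.343 → |1.343 − 1.414| = 0.071
C: 1133/806 ≈ 1.406 → |1.406 − 1.414| = 0.008

C, B, A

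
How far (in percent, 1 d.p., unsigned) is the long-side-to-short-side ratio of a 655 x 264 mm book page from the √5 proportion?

Ratio = 655 / 264 ≈ 2.4811.
Ideal root-5 ≈ 2.2361. |2.4811 − 2.2361| / 2.2361 ≈ 10.96% → 11.0%.

11.0%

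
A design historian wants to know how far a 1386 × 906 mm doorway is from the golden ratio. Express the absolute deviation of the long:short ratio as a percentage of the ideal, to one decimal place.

Ratio = 1386 / 906 ≈ 1.5298.
Ideal golden ratio ≈ 1.6180. |1.5298 − 1.6180| / 1.6180 ≈ 5.45% → 5.5%.

5.5%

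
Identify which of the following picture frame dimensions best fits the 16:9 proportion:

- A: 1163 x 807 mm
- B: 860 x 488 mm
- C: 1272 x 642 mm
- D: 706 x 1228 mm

Target 16:9 ≈ 1.778.
A: 1.441 (Δ0.337)  B: 1.762 (Δ0.016)  C: 1.981 (Δ0.203)  D: 1.739 (Δ0.039)

B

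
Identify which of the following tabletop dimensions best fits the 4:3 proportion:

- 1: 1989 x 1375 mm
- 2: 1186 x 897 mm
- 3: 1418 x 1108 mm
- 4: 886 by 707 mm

Target 4:3 ≈ 1.333.
1: 1.447 (Δ0.114)  2: 1.322 (Δ0.011)  3: 1.280 (Δ0.053)  4: 1.253 (Δ0.080)

2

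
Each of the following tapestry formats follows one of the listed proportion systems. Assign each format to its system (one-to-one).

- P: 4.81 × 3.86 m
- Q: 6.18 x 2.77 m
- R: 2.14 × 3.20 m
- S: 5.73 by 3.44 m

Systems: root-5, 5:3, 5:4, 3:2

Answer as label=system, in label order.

P=5:4, Q=root-5, R=3:2, S=5:3

P = 4.81/3.86 ≈ 1.246 → 5:4 (1.250)
Q = 6.18/2.77 ≈ 2.231 → root-5 (2.236)
R = 3.20/2.14 ≈ 1.495 → 3:2 (1.500)
S = 5.73/3.44 ≈ 1.666 → 5:3 (1.667)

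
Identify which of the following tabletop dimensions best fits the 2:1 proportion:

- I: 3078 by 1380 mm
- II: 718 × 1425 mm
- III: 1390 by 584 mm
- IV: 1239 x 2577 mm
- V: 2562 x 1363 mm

II

Target 2:1 ≈ 2.000.
I: 2.230 (Δ0.230)  II: 1.985 (Δ0.015)  III: 2.380 (Δ0.380)  IV: 2.080 (Δ0.080)  V: 1.880 (Δ0.120)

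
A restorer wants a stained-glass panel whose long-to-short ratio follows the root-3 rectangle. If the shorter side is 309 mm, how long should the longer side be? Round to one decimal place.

535.2 mm

root-3 ≈ 1.73205.
Longer side = 309 × 1.73205 ≈ 535.203 → 535.2 mm.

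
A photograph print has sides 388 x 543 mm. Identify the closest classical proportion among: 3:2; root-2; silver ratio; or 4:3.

543/388 ≈ 1.399. Nearest candidates are root-2 (1.414, off by 0.015) and 4:3 (1.333, off by 0.066).

root-2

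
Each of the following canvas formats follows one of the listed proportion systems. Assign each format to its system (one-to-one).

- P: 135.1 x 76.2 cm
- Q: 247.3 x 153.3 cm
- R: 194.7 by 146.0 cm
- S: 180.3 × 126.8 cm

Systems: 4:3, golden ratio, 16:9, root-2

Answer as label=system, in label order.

Ratios: P ≈ 1.773; Q ≈ 1.613; R ≈ 1.334; S ≈ 1.422.
Targets: 4:3 ≈ 1.333; golden ratio ≈ 1.618; 16:9 ≈ 1.778; root-2 ≈ 1.414.

P=16:9, Q=golden ratio, R=4:3, S=root-2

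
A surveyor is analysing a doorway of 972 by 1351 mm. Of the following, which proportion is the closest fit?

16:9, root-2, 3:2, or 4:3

root-2

1351/972 ≈ 1.390. Nearest candidates are root-2 (1.414, off by 0.024) and 4:3 (1.333, off by 0.057).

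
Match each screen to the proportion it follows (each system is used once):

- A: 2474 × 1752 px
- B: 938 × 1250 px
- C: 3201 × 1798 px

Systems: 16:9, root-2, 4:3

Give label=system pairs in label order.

A=root-2, B=4:3, C=16:9

A = 2474/1752 ≈ 1.412 → root-2 (1.414)
B = 1250/938 ≈ 1.333 → 4:3 (1.333)
C = 3201/1798 ≈ 1.780 → 16:9 (1.778)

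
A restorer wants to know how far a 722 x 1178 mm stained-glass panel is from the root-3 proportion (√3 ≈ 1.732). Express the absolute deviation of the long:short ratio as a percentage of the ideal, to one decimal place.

5.8%

Ratio = 1178 / 722 ≈ 1.6316.
Ideal root-3 ≈ 1.7321. |1.6316 − 1.7321| / 1.7321 ≈ 5.80% → 5.8%.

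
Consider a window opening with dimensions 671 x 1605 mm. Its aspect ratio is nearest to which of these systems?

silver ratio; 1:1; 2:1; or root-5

silver ratio

Ratio = 1605 / 671 ≈ 2.392.
Distances: silver ratio 2.414 (Δ 0.022); 1:1 1.000 (Δ 1.392); 2:1 2.000 (Δ 0.392); root-5 2.236 (Δ 0.156).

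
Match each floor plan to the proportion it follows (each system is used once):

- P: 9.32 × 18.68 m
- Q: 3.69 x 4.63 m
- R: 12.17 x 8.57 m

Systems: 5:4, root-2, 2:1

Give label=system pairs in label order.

P=2:1, Q=5:4, R=root-2

Ratios: P ≈ 2.004; Q ≈ 1.255; R ≈ 1.420.
Targets: 5:4 ≈ 1.250; root-2 ≈ 1.414; 2:1 ≈ 2.000.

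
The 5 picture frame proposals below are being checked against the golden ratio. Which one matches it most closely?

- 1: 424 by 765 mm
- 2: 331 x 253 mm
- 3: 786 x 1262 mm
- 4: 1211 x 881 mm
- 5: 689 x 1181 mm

Ratios (long/short): 1 ≈ 1.804; 2 ≈ 1.308; 3 ≈ 1.606; 4 ≈ 1.375; 5 ≈ 1.714.
golden ratio ≈ 1.618; option 3 is nearest (Δ 0.012).

3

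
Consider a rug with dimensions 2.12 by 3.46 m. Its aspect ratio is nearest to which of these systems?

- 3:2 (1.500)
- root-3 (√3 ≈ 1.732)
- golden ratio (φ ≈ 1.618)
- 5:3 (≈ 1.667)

golden ratio

Ratio = 3.46 / 2.12 ≈ 1.632.
Distances: 3:2 1.500 (Δ 0.132); root-3 1.732 (Δ 0.100); golden ratio 1.618 (Δ 0.014); 5:3 1.667 (Δ 0.035).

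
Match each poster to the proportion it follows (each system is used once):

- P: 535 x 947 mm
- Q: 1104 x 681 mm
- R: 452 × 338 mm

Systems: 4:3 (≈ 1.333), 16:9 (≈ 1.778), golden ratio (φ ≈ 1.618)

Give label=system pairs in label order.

Ratios: P ≈ 1.770; Q ≈ 1.621; R ≈ 1.337.
Targets: 4:3 ≈ 1.333; 16:9 ≈ 1.778; golden ratio ≈ 1.618.

P=16:9, Q=golden ratio, R=4:3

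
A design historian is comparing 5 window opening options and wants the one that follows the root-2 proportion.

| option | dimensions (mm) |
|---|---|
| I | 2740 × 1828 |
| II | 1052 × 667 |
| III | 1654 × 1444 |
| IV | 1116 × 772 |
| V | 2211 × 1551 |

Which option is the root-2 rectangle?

V

Target root-2 ≈ 1.414.
I: 1.499 (Δ0.085)  II: 1.577 (Δ0.163)  III: 1.145 (Δ0.269)  IV: 1.446 (Δ0.032)  V: 1.426 (Δ0.012)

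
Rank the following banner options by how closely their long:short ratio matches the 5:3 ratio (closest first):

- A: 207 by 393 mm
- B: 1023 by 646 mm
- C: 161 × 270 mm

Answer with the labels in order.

A: 393/207 ≈ 1.899 → |1.899 − 1.667| = 0.232
B: 1023/646 ≈ 1.584 → |1.584 − 1.667| = 0.083
C: 270/161 ≈ 1.677 → |1.677 − 1.667| = 0.010

C, B, A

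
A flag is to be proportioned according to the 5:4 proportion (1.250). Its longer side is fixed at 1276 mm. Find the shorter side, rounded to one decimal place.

5:4 = 1.25000.
Shorter side = 1276 ÷ 1.25000 ≈ 1020.800 → 1020.8 mm.

1020.8 mm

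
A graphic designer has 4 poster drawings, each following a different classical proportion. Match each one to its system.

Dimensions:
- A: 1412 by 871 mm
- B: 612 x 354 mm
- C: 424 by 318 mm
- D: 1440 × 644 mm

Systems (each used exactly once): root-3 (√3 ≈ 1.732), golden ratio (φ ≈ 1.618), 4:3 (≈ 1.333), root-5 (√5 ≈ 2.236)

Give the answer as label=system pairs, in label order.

A = 1412/871 ≈ 1.621 → golden ratio (1.618)
B = 612/354 ≈ 1.729 → root-3 (1.732)
C = 424/318 ≈ 1.333 → 4:3 (1.333)
D = 1440/644 ≈ 2.236 → root-5 (2.236)

A=golden ratio, B=root-3, C=4:3, D=root-5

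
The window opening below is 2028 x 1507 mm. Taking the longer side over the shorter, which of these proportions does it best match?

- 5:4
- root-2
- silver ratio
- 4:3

2028/1507 ≈ 1.346. Nearest candidates are 4:3 (1.333, off by 0.013) and root-2 (1.414, off by 0.068).

4:3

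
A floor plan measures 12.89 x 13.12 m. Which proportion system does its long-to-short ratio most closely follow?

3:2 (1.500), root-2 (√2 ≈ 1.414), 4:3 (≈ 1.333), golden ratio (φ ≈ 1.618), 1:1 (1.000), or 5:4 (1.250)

1:1

Ratio = 13.12 / 12.89 ≈ 1.018.
Distances: 3:2 1.500 (Δ 0.482); root-2 1.414 (Δ 0.396); 4:3 1.333 (Δ 0.315); golden ratio 1.618 (Δ 0.600); 1:1 1.000 (Δ 0.018); 5:4 1.250 (Δ 0.232).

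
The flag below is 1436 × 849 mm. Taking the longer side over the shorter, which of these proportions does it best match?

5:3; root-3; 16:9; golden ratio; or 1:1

5:3

1436/849 ≈ 1.691. Nearest candidates are 5:3 (1.667, off by 0.024) and root-3 (1.732, off by 0.041).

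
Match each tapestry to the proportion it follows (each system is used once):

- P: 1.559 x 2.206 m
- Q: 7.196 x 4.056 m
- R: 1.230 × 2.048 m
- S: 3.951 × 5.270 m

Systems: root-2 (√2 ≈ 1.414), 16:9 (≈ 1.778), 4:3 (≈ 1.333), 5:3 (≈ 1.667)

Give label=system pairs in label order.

Ratios: P ≈ 1.415; Q ≈ 1.774; R ≈ 1.665; S ≈ 1.334.
Targets: root-2 ≈ 1.414; 16:9 ≈ 1.778; 4:3 ≈ 1.333; 5:3 ≈ 1.667.

P=root-2, Q=16:9, R=5:3, S=4:3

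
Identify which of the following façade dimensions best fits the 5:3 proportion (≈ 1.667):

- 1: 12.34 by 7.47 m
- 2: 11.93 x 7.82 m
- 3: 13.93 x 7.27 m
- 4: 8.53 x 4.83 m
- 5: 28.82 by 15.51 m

Ratios (long/short): 1 ≈ 1.652; 2 ≈ 1.526; 3 ≈ 1.916; 4 ≈ 1.766; 5 ≈ 1.858.
5:3 ≈ 1.667; option 1 is nearest (Δ 0.015).

1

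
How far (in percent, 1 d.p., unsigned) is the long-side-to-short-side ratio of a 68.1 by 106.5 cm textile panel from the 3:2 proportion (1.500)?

4.3%

Ratio = 106.5 / 68.1 ≈ 1.5639.
Ideal 3:2 = 1.5000. |1.5639 − 1.5000| / 1.5000 ≈ 4.26% → 4.3%.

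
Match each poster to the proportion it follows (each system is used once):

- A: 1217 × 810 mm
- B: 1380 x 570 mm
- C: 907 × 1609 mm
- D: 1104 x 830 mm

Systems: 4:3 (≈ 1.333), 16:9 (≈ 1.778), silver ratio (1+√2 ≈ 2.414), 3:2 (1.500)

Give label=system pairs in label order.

Ratios: A ≈ 1.502; B ≈ 2.421; C ≈ 1.774; D ≈ 1.330.
Targets: 4:3 ≈ 1.333; 16:9 ≈ 1.778; silver ratio ≈ 2.414; 3:2 ≈ 1.500.

A=3:2, B=silver ratio, C=16:9, D=4:3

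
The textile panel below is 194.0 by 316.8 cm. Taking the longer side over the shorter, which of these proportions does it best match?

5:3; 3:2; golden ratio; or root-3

Ratio = 316.8 / 194.0 ≈ 1.633.
Distances: 5:3 1.667 (Δ 0.034); 3:2 1.500 (Δ 0.133); golden ratio 1.618 (Δ 0.015); root-3 1.732 (Δ 0.099).

golden ratio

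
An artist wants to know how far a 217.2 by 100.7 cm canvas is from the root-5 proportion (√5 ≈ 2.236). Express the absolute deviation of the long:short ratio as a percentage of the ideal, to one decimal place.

3.5%

Ratio = 217.2 / 100.7 ≈ 2.1569.
Ideal root-5 ≈ 2.2361. |2.1569 − 2.2361| / 2.2361 ≈ 3.54% → 3.5%.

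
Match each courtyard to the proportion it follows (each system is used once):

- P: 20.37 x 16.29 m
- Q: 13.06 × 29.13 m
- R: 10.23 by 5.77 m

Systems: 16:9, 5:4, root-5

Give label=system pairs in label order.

P=5:4, Q=root-5, R=16:9

Ratios: P ≈ 1.250; Q ≈ 2.230; R ≈ 1.773.
Targets: 16:9 ≈ 1.778; 5:4 ≈ 1.250; root-5 ≈ 2.236.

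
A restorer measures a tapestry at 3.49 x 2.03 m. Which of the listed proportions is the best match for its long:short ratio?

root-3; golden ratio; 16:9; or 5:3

Ratio = 3.49 / 2.03 ≈ 1.719.
Distances: root-3 1.732 (Δ 0.013); golden ratio 1.618 (Δ 0.101); 16:9 1.778 (Δ 0.059); 5:3 1.667 (Δ 0.052).

root-3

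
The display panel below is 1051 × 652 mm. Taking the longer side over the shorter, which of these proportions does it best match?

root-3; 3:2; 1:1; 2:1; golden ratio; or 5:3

1051/652 ≈ 1.612. Nearest candidates are golden ratio (1.618, off by 0.006) and 5:3 (1.667, off by 0.055).

golden ratio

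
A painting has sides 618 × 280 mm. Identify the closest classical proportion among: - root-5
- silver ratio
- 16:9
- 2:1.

618/280 ≈ 2.207. Nearest candidates are root-5 (2.236, off by 0.029) and silver ratio (2.414, off by 0.207).

root-5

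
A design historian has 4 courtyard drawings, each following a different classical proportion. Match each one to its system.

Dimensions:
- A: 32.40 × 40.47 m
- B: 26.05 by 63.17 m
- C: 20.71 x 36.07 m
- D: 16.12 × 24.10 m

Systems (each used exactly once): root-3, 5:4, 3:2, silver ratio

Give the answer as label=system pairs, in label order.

A = 40.47/32.40 ≈ 1.249 → 5:4 (1.250)
B = 63.17/26.05 ≈ 2.425 → silver ratio (2.414)
C = 36.07/20.71 ≈ 1.742 → root-3 (1.732)
D = 24.10/16.12 ≈ 1.495 → 3:2 (1.500)

A=5:4, B=silver ratio, C=root-3, D=3:2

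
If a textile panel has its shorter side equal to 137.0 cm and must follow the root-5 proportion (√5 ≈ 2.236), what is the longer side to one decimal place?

306.3 cm

root-5 ≈ 2.23607.
Longer side = 137.0 × 2.23607 ≈ 306.342 → 306.3 cm.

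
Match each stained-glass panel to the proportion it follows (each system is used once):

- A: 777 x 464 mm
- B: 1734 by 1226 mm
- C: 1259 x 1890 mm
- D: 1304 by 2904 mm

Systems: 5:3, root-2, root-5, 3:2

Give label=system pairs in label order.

A=5:3, B=root-2, C=3:2, D=root-5

Ratios: A ≈ 1.675; B ≈ 1.414; C ≈ 1.501; D ≈ 2.227.
Targets: 5:3 ≈ 1.667; root-2 ≈ 1.414; root-5 ≈ 2.236; 3:2 ≈ 1.500.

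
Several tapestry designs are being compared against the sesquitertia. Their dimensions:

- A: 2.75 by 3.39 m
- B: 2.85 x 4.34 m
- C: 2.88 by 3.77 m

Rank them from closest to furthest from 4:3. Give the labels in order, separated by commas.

C, A, B

Ratios: A = 3.39 / 2.75 ≈ 1.233; B = 4.34 / 2.85 ≈ 1.523; C = 3.77 / 2.88 ≈ 1.309.
|Δ from 1.333|: A 0.100; B 0.190; C 0.024.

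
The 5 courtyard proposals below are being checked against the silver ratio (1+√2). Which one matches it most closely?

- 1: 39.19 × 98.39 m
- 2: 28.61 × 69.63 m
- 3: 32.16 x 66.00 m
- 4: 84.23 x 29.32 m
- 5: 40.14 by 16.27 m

2

Ratios (long/short): 1 ≈ 2.511; 2 ≈ 2.434; 3 ≈ 2.052; 4 ≈ 2.873; 5 ≈ 2.467.
silver ratio ≈ 2.414; option 2 is nearest (Δ 0.020).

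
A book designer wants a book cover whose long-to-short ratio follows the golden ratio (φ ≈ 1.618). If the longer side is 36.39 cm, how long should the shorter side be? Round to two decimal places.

22.49 cm

golden ratio ≈ 1.61803.
Shorter side = 36.39 ÷ 1.61803 ≈ 22.4903 → 22.49 cm.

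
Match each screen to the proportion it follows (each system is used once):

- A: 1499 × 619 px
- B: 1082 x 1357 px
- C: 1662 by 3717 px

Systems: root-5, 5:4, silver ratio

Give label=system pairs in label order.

A=silver ratio, B=5:4, C=root-5

A = 1499/619 ≈ 2.422 → silver ratio (2.414)
B = 1357/1082 ≈ 1.254 → 5:4 (1.250)
C = 3717/1662 ≈ 2.236 → root-5 (2.236)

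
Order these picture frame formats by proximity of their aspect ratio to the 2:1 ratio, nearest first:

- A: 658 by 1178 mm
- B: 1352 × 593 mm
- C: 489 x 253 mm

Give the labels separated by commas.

A: 1178/658 ≈ 1.790 → |1.790 − 2.000| = 0.210
B: 1352/593 ≈ 2.280 → |2.280 − 2.000| = 0.280
C: 489/253 ≈ 1.933 → |1.933 − 2.000| = 0.067

C, A, B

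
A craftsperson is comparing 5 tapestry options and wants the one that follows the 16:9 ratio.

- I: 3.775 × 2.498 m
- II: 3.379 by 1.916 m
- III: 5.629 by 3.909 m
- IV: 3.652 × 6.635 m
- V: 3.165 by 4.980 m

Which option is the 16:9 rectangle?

II

Ratios (long/short): I ≈ 1.511; II ≈ 1.764; III ≈ 1.440; IV ≈ 1.817; V ≈ 1.573.
16:9 ≈ 1.778; option II is nearest (Δ 0.014).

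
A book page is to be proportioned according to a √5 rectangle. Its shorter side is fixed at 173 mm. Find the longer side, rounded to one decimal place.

386.8 mm

root-5 ≈ 2.23607.
Longer side = 173 × 2.23607 ≈ 386.840 → 386.8 mm.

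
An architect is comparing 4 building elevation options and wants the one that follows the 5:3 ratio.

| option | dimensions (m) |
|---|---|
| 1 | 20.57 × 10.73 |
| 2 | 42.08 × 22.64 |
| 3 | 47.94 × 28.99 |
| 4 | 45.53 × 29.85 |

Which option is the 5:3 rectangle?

3

Target 5:3 ≈ 1.667.
1: 1.917 (Δ0.250)  2: 1.859 (Δ0.192)  3: 1.654 (Δ0.013)  4: 1.525 (Δ0.142)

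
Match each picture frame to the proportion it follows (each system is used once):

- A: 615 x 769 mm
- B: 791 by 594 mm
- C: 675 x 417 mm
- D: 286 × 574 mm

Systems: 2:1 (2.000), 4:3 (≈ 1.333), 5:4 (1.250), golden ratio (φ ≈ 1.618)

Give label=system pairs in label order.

A = 769/615 ≈ 1.250 → 5:4 (1.250)
B = 791/594 ≈ 1.332 → 4:3 (1.333)
C = 675/417 ≈ 1.619 → golden ratio (1.618)
D = 574/286 ≈ 2.007 → 2:1 (2.000)

A=5:4, B=4:3, C=golden ratio, D=2:1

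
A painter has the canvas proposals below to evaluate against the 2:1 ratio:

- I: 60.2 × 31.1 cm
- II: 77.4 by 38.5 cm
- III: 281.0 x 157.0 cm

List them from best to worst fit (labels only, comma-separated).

I: 60.2/31.1 ≈ 1.936 → |1.936 − 2.000| = 0.064
II: 77.4/38.5 ≈ 2.010 → |2.010 − 2.000| = 0.010
III: 281.0/157.0 ≈ 1.790 → |1.790 − 2.000| = 0.210

II, I, III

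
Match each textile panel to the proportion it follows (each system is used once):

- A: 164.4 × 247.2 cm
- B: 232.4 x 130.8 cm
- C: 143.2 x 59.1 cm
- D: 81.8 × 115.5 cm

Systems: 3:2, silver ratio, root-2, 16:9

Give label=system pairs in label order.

A=3:2, B=16:9, C=silver ratio, D=root-2

A = 247.2/164.4 ≈ 1.504 → 3:2 (1.500)
B = 232.4/130.8 ≈ 1.777 → 16:9 (1.778)
C = 143.2/59.1 ≈ 2.423 → silver ratio (2.414)
D = 115.5/81.8 ≈ 1.412 → root-2 (1.414)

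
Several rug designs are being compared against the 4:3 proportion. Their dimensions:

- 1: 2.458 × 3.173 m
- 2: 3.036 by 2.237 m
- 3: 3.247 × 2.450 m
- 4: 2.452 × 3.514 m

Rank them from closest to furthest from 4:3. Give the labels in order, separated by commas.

Ratios: 1 = 3.173 / 2.458 ≈ 1.291; 2 = 3.036 / 2.237 ≈ 1.357; 3 = 3.247 / 2.450 ≈ 1.325; 4 = 3.514 / 2.452 ≈ 1.433.
|Δ from 1.333|: 1 0.042; 2 0.024; 3 0.008; 4 0.100.

3, 2, 1, 4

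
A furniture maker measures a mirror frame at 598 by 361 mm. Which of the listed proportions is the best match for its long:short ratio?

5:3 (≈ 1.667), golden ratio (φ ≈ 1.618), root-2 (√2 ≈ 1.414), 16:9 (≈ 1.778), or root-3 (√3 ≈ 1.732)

5:3

598/361 ≈ 1.657. Nearest candidates are 5:3 (1.667, off by 0.010) and golden ratio (1.618, off by 0.039).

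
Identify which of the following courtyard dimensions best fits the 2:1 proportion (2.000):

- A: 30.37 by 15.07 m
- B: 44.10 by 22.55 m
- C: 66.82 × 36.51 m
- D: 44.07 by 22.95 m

Ratios (long/short): A ≈ 2.015; B ≈ 1.956; C ≈ 1.830; D ≈ 1.920.
2:1 ≈ 2.000; option A is nearest (Δ 0.015).

A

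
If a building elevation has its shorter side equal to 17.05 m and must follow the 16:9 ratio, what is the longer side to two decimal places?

30.31 m

16:9 ≈ 1.77778.
Longer side = 17.05 × 1.77778 ≈ 30.3111 → 30.31 m.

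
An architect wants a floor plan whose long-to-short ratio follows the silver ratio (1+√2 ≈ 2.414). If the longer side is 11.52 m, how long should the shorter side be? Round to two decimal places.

silver ratio ≈ 2.41421.
Shorter side = 11.52 ÷ 2.41421 ≈ 4.7717 → 4.77 m.

4.77 m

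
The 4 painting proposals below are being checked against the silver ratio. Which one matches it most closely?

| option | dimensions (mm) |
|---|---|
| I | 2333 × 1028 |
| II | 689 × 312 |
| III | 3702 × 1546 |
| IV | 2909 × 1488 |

Ratios (long/short): I ≈ 2.269; II ≈ 2.208; III ≈ 2.395; IV ≈ 1.955.
silver ratio ≈ 2.414; option III is nearest (Δ 0.019).

III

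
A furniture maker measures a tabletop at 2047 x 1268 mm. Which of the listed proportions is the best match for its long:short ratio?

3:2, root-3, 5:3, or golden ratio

golden ratio

Ratio = 2047 / 1268 ≈ 1.614.
Distances: 3:2 1.500 (Δ 0.114); root-3 1.732 (Δ 0.118); 5:3 1.667 (Δ 0.053); golden ratio 1.618 (Δ 0.004).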